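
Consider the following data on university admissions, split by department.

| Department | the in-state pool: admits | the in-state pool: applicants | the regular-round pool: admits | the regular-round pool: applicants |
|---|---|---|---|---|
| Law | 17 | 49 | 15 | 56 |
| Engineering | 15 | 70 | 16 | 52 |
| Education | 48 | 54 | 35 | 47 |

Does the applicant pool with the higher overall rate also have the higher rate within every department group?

No

Law: the in-state pool 17/49 = 34.7%, the regular-round pool 15/56 = 26.8% → the in-state pool
Engineering: the in-state pool 15/70 = 21.4%, the regular-round pool 16/52 = 30.8% → the regular-round pool
Education: the in-state pool 48/54 = 88.9%, the regular-round pool 35/47 = 74.5% → the in-state pool
Overall: the in-state pool 80/173 = 46.2%, the regular-round pool 66/155 = 42.6% → the in-state pool
Neither sweeps: the in-state pool wins 2 of 3 groups, the regular-round pool wins 1. The in-state pool wins overall but not every group — no Simpson reversal.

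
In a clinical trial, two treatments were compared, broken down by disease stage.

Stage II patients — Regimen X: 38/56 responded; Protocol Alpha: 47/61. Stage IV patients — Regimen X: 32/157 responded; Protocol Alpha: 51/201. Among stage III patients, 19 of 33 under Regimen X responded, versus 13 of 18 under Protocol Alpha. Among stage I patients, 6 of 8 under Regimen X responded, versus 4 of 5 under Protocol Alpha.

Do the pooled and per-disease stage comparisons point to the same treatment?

Yes

Stage II: Regimen X 38/56 = 67.9%, Protocol Alpha 47/61 = 77.0% → Protocol Alpha
Stage IV: Regimen X 32/157 = 20.4%, Protocol Alpha 51/201 = 25.4% → Protocol Alpha
Stage III: Regimen X 19/33 = 57.6%, Protocol Alpha 13/18 = 72.2% → Protocol Alpha
Stage I: Regimen X 6/8 = 75.0%, Protocol Alpha 4/5 = 80.0% → Protocol Alpha
Overall: Regimen X 95/254 = 37.4%, Protocol Alpha 115/285 = 40.4% → Protocol Alpha
Protocol Alpha wins overall and in every disease group — no reversal.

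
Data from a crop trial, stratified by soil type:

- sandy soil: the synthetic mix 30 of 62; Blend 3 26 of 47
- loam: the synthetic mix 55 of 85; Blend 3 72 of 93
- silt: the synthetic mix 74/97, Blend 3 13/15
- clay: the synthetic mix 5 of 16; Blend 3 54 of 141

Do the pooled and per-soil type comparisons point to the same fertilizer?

Sandy soil: the synthetic mix 30/62 = 48.4%, Blend 3 26/47 = 55.3% → Blend 3
Loam: the synthetic mix 55/85 = 64.7%, Blend 3 72/93 = 77.4% → Blend 3
Silt: the synthetic mix 74/97 = 76.3%, Blend 3 13/15 = 86.7% → Blend 3
Clay: the synthetic mix 5/16 = 31.2%, Blend 3 54/141 = 38.3% → Blend 3
Overall: the synthetic mix 164/260 = 63.1%, Blend 3 165/296 = 55.7% → the synthetic mix
Blend 3 wins each soil group but the synthetic mix wins overall — the comparison reverses. Blend 3's plots skew toward clay, which has a lower base rate.

No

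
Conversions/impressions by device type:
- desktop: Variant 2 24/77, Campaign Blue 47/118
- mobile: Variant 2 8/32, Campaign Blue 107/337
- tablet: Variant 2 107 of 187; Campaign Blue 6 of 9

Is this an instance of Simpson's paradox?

Desktop: Variant 2 24/77 = 31.2%, Campaign Blue 47/118 = 39.8% → Campaign Blue
Mobile: Variant 2 8/32 = 25.0%, Campaign Blue 107/337 = 31.8% → Campaign Blue
Tablet: Variant 2 107/187 = 57.2%, Campaign Blue 6/9 = 66.7% → Campaign Blue
Overall: Variant 2 139/296 = 47.0%, Campaign Blue 160/464 = 34.5% → Variant 2
Campaign Blue wins each device group but Variant 2 wins overall — the comparison reverses. Campaign Blue's impressions skew toward mobile, which has a lower base rate.

Yes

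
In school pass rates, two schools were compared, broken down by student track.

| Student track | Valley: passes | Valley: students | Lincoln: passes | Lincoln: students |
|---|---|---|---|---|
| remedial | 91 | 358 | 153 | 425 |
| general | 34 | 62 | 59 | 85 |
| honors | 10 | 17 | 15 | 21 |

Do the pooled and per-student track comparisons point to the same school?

Remedial: Valley 91/358 = 25.4%, Lincoln 153/425 = 36.0% → Lincoln
General: Valley 34/62 = 54.8%, Lincoln 59/85 = 69.4% → Lincoln
Honors: Valley 10/17 = 58.8%, Lincoln 15/21 = 71.4% → Lincoln
Overall: Valley 135/437 = 30.9%, Lincoln 227/531 = 42.7% → Lincoln
Lincoln wins overall and in every student group — no reversal.

Yes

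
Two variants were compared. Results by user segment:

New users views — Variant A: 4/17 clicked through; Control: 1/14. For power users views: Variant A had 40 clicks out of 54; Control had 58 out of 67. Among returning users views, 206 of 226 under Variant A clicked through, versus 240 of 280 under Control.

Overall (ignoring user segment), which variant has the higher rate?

New users: Variant A 4/17 = 23.5%, Control 1/14 = 7.1% → Variant A
Power users: Variant A 40/54 = 74.1%, Control 58/67 = 86.6% → Control
Returning users: Variant A 206/226 = 91.2%, Control 240/280 = 85.7% → Variant A
Overall: Variant A 250/297 = 84.2%, Control 299/361 = 82.8% → Variant A
(Neither sweeps every user group, but Variant A has the higher pooled rate.)

Variant A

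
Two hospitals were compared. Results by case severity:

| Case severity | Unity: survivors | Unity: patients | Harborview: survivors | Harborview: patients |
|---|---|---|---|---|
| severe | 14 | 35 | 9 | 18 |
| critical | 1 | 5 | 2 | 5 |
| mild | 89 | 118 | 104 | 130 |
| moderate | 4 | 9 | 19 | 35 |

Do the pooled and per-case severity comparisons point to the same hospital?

Severe: Unity 14/35 = 40.0%, Harborview 9/18 = 50.0% → Harborview
Critical: Unity 1/5 = 20.0%, Harborview 2/5 = 40.0% → Harborview
Mild: Unity 89/118 = 75.4%, Harborview 104/130 = 80.0% → Harborview
Moderate: Unity 4/9 = 44.4%, Harborview 19/35 = 54.3% → Harborview
Overall: Unity 108/167 = 64.7%, Harborview 134/188 = 71.3% → Harborview
Harborview wins overall and in every case group — no reversal.

Yes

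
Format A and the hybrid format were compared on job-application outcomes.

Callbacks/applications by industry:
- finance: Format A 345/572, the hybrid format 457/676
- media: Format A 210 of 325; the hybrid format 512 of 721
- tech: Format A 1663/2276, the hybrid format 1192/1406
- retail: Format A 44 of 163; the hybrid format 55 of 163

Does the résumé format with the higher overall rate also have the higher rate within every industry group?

Yes

Finance: Format A 345/572 = 60.3%, the hybrid format 457/676 = 67.6% → the hybrid format
Media: Format A 210/325 = 64.6%, the hybrid format 512/721 = 71.0% → the hybrid format
Tech: Format A 1663/2276 = 73.1%, the hybrid format 1192/1406 = 84.8% → the hybrid format
Retail: Format A 44/163 = 27.0%, the hybrid format 55/163 = 33.7% → the hybrid format
Overall: Format A 2262/3336 = 67.8%, the hybrid format 2216/2966 = 74.7% → the hybrid format
The hybrid format wins overall and in every industry group — no reversal.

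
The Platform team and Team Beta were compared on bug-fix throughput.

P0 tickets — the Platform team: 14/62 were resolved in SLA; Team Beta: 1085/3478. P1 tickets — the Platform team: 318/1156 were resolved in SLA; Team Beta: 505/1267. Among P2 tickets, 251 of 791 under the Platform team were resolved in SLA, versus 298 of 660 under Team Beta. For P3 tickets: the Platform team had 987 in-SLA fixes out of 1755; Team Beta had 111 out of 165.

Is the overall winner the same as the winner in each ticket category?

No

P0: the Platform team 14/62 = 22.6%, Team Beta 1085/3478 = 31.2% → Team Beta
P1: the Platform team 318/1156 = 27.5%, Team Beta 505/1267 = 39.9% → Team Beta
P2: the Platform team 251/791 = 31.7%, Team Beta 298/660 = 45.2% → Team Beta
P3: the Platform team 987/1755 = 56.2%, Team Beta 111/165 = 67.3% → Team Beta
Overall: the Platform team 1570/3764 = 41.7%, Team Beta 1999/5570 = 35.9% → the Platform team
Team Beta wins each ticket group but the Platform team wins overall — the comparison reverses. Team Beta's tickets skew toward P0, which has a lower base rate.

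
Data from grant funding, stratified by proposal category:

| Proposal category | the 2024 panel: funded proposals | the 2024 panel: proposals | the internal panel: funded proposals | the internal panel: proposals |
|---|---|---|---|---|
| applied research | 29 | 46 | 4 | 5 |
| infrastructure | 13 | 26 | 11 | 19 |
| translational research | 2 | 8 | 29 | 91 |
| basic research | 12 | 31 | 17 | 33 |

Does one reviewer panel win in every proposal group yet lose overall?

Yes

Applied research: the 2024 panel 29/46 = 63.0%, the internal panel 4/5 = 80.0% → the internal panel
Infrastructure: the 2024 panel 13/26 = 50.0%, the internal panel 11/19 = 57.9% → the internal panel
Translational research: the 2024 panel 2/8 = 25.0%, the internal panel 29/91 = 31.9% → the internal panel
Basic research: the 2024 panel 12/31 = 38.7%, the internal panel 17/33 = 51.5% → the internal panel
Overall: the 2024 panel 56/111 = 50.5%, the internal panel 61/148 = 41.2% → the 2024 panel
The internal panel wins each proposal group but the 2024 panel wins overall — the comparison reverses. The internal panel's proposals skew toward translational research, which has a lower base rate.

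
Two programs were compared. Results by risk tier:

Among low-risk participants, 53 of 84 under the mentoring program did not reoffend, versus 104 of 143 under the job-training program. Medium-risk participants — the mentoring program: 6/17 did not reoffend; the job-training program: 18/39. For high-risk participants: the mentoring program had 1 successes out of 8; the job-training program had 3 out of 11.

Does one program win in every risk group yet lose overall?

Low-risk: the mentoring program 53/84 = 63.1%, the job-training program 104/143 = 72.7% → the job-training program
Medium-risk: the mentoring program 6/17 = 35.3%, the job-training program 18/39 = 46.2% → the job-training program
High-risk: the mentoring program 1/8 = 12.5%, the job-training program 3/11 = 27.3% → the job-training program
Overall: the mentoring program 60/109 = 55.0%, the job-training program 125/193 = 64.8% → the job-training program
The job-training program wins overall and in every risk group — no reversal.

No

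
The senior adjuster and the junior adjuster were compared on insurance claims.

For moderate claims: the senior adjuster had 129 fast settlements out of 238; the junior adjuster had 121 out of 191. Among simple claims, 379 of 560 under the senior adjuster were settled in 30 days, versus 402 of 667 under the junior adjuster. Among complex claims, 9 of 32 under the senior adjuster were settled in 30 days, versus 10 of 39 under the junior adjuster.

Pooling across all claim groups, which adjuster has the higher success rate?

the senior adjuster

Moderate: the senior adjuster 129/238 = 54.2%, the junior adjuster 121/191 = 63.4% → the junior adjuster
Simple: the senior adjuster 379/560 = 67.7%, the junior adjuster 402/667 = 60.3% → the senior adjuster
Complex: the senior adjuster 9/32 = 28.1%, the junior adjuster 10/39 = 25.6% → the senior adjuster
Overall: the senior adjuster 517/830 = 62.3%, the junior adjuster 533/897 = 59.4% → the senior adjuster
(Neither sweeps every claim group, but the senior adjuster has the higher pooled rate.)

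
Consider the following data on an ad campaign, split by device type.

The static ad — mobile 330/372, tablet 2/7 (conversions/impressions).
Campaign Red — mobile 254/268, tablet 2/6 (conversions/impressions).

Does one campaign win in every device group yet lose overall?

Mobile: the static ad 330/372 = 88.7%, Campaign Red 254/268 = 94.8% → Campaign Red
Tablet: the static ad 2/7 = 28.6%, Campaign Red 2/6 = 33.3% → Campaign Red
Overall: the static ad 332/379 = 87.6%, Campaign Red 256/274 = 93.4% → Campaign Red
Campaign Red wins overall and in every device group — no reversal.

No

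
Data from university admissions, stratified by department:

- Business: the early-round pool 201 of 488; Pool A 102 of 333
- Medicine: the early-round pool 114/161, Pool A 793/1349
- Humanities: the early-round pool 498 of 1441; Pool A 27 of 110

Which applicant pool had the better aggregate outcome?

Business: the early-round pool 201/488 = 41.2%, Pool A 102/333 = 30.6% → the early-round pool
Medicine: the early-round pool 114/161 = 70.8%, Pool A 793/1349 = 58.8% → the early-round pool
Humanities: the early-round pool 498/1441 = 34.6%, Pool A 27/110 = 24.5% → the early-round pool
Overall: the early-round pool 813/2090 = 38.9%, Pool A 922/1792 = 51.5% → Pool A
(The early-round pool wins every department group but Pool A wins overall — the early-round pool's applicants skew toward the low-rate Humanities group.)

Pool A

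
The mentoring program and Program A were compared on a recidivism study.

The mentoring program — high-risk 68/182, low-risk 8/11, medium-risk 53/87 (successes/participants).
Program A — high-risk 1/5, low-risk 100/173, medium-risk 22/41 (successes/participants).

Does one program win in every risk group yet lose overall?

Yes

High-risk: the mentoring program 68/182 = 37.4%, Program A 1/5 = 20.0% → the mentoring program
Low-risk: the mentoring program 8/11 = 72.7%, Program A 100/173 = 57.8% → the mentoring program
Medium-risk: the mentoring program 53/87 = 60.9%, Program A 22/41 = 53.7% → the mentoring program
Overall: the mentoring program 129/280 = 46.1%, Program A 123/219 = 56.2% → Program A
The mentoring program wins each risk group but Program A wins overall — the comparison reverses. The mentoring program's participants skew toward high-risk, which has a lower base rate.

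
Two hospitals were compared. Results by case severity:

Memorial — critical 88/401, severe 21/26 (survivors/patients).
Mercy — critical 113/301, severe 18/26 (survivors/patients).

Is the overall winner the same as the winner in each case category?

No

Critical: Memorial 88/401 = 21.9%, Mercy 113/301 = 37.5% → Mercy
Severe: Memorial 21/26 = 80.8%, Mercy 18/26 = 69.2% → Memorial
Overall: Memorial 109/427 = 25.5%, Mercy 131/327 = 40.1% → Mercy
Neither sweeps: Memorial wins 1 of 2 groups, Mercy wins 1. Mercy wins overall but not every group — no Simpson reversal.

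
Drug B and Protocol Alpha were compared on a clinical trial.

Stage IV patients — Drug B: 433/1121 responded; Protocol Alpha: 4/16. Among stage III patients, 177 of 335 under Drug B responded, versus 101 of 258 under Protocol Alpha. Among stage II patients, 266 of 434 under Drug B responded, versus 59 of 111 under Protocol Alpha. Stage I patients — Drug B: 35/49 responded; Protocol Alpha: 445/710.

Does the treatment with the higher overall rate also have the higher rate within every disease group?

No

Stage IV: Drug B 433/1121 = 38.6%, Protocol Alpha 4/16 = 25.0% → Drug B
Stage III: Drug B 177/335 = 52.8%, Protocol Alpha 101/258 = 39.1% → Drug B
Stage II: Drug B 266/434 = 61.3%, Protocol Alpha 59/111 = 53.2% → Drug B
Stage I: Drug B 35/49 = 71.4%, Protocol Alpha 445/710 = 62.7% → Drug B
Overall: Drug B 911/1939 = 47.0%, Protocol Alpha 609/1095 = 55.6% → Protocol Alpha
Drug B wins each disease group but Protocol Alpha wins overall — the comparison reverses. Drug B's patients skew toward stage IV, which has a lower base rate.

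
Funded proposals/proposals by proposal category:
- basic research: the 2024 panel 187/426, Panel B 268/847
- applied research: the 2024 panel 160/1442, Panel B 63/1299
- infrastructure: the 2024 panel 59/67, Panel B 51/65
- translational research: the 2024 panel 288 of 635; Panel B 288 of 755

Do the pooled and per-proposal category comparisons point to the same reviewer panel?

Basic research: the 2024 panel 187/426 = 43.9%, Panel B 268/847 = 31.6% → the 2024 panel
Applied research: the 2024 panel 160/1442 = 11.1%, Panel B 63/1299 = 4.8% → the 2024 panel
Infrastructure: the 2024 panel 59/67 = 88.1%, Panel B 51/65 = 78.5% → the 2024 panel
Translational research: the 2024 panel 288/635 = 45.4%, Panel B 288/755 = 38.1% → the 2024 panel
Overall: the 2024 panel 694/2570 = 27.0%, Panel B 670/2966 = 22.6% → the 2024 panel
The 2024 panel wins overall and in every proposal group — no reversal.

Yes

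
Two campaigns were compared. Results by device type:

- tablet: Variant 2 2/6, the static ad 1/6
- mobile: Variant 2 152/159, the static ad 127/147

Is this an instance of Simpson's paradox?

Tablet: Variant 2 2/6 = 33.3%, the static ad 1/6 = 16.7% → Variant 2
Mobile: Variant 2 152/159 = 95.6%, the static ad 127/147 = 86.4% → Variant 2
Overall: Variant 2 154/165 = 93.3%, the static ad 128/153 = 83.7% → Variant 2
Variant 2 wins overall and in every device group — no reversal.

No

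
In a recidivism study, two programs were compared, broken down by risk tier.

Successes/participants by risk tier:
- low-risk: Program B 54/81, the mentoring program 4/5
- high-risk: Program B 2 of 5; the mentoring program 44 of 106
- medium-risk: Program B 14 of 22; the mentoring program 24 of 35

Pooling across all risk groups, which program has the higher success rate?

Low-risk: Program B 54/81 = 66.7%, the mentoring program 4/5 = 80.0% → the mentoring program
High-risk: Program B 2/5 = 40.0%, the mentoring program 44/106 = 41.5% → the mentoring program
Medium-risk: Program B 14/22 = 63.6%, the mentoring program 24/35 = 68.6% → the mentoring program
Overall: Program B 70/108 = 64.8%, the mentoring program 72/146 = 49.3% → Program B
(The mentoring program wins every risk group but Program B wins overall — the mentoring program's participants skew toward the low-rate high-risk group.)

Program B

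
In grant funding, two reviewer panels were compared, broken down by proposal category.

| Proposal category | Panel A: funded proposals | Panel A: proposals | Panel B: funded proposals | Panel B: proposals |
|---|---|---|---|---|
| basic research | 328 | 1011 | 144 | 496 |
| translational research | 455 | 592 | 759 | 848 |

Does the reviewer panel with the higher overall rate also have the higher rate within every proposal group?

Basic research: Panel A 328/1011 = 32.4%, Panel B 144/496 = 29.0% → Panel A
Translational research: Panel A 455/592 = 76.9%, Panel B 759/848 = 89.5% → Panel B
Overall: Panel A 783/1603 = 48.8%, Panel B 903/1344 = 67.2% → Panel B
Neither sweeps: Panel A wins 1 of 2 groups, Panel B wins 1. Panel B wins overall but not every group — no Simpson reversal.

No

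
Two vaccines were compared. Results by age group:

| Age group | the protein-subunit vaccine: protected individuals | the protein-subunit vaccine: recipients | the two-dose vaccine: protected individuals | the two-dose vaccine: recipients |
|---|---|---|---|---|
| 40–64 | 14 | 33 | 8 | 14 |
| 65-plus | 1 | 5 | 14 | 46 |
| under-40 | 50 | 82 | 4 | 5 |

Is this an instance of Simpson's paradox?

Yes

40–64: the protein-subunit vaccine 14/33 = 42.4%, the two-dose vaccine 8/14 = 57.1% → the two-dose vaccine
65-plus: the protein-subunit vaccine 1/5 = 20.0%, the two-dose vaccine 14/46 = 30.4% → the two-dose vaccine
Under-40: the protein-subunit vaccine 50/82 = 61.0%, the two-dose vaccine 4/5 = 80.0% → the two-dose vaccine
Overall: the protein-subunit vaccine 65/120 = 54.2%, the two-dose vaccine 26/65 = 40.0% → the protein-subunit vaccine
The two-dose vaccine wins each age group but the protein-subunit vaccine wins overall — the comparison reverses. The two-dose vaccine's recipients skew toward 65-plus, which has a lower base rate.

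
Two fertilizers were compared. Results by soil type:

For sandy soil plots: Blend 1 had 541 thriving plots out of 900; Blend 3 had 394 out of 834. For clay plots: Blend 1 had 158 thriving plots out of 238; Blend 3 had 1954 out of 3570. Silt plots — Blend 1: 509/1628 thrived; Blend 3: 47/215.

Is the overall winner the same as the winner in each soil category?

Sandy soil: Blend 1 541/900 = 60.1%, Blend 3 394/834 = 47.2% → Blend 1
Clay: Blend 1 158/238 = 66.4%, Blend 3 1954/3570 = 54.7% → Blend 1
Silt: Blend 1 509/1628 = 31.3%, Blend 3 47/215 = 21.9% → Blend 1
Overall: Blend 1 1208/2766 = 43.7%, Blend 3 2395/4619 = 51.9% → Blend 3
Blend 1 wins each soil group but Blend 3 wins overall — the comparison reverses. Blend 1's plots skew toward silt, which has a lower base rate.

No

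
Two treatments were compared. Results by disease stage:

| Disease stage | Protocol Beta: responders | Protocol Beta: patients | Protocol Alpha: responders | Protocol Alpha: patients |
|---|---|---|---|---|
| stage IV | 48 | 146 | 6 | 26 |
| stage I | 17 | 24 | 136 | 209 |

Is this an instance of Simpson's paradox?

Stage IV: Protocol Beta 48/146 = 32.9%, Protocol Alpha 6/26 = 23.1% → Protocol Beta
Stage I: Protocol Beta 17/24 = 70.8%, Protocol Alpha 136/209 = 65.1% → Protocol Beta
Overall: Protocol Beta 65/170 = 38.2%, Protocol Alpha 142/235 = 60.4% → Protocol Alpha
Protocol Beta wins each disease group but Protocol Alpha wins overall — the comparison reverses. Protocol Beta's patients skew toward stage IV, which has a lower base rate.

Yes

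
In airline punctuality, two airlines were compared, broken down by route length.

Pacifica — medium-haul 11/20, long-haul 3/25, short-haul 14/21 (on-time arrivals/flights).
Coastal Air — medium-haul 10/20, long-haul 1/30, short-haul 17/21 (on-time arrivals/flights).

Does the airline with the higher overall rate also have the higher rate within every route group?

Medium-haul: Pacifica 11/20 = 55.0%, Coastal Air 10/20 = 50.0% → Pacifica
Long-haul: Pacifica 3/25 = 12.0%, Coastal Air 1/30 = 3.3% → Pacifica
Short-haul: Pacifica 14/21 = 66.7%, Coastal Air 17/21 = 81.0% → Coastal Air
Overall: Pacifica 28/66 = 42.4%, Coastal Air 28/71 = 39.4% → Pacifica
Neither sweeps: Pacifica wins 2 of 3 groups, Coastal Air wins 1. Pacifica wins overall but not every group — no Simpson reversal.

No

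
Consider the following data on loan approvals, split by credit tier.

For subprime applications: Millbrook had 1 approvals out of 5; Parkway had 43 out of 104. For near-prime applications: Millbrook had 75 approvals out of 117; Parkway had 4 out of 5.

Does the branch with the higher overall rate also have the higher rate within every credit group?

Subprime: Millbrook 1/5 = 20.0%, Parkway 43/104 = 41.3% → Parkway
Near-prime: Millbrook 75/117 = 64.1%, Parkway 4/5 = 80.0% → Parkway
Overall: Millbrook 76/122 = 62.3%, Parkway 47/109 = 43.1% → Millbrook
Parkway wins each credit group but Millbrook wins overall — the comparison reverses. Parkway's applications skew toward subprime, which has a lower base rate.

No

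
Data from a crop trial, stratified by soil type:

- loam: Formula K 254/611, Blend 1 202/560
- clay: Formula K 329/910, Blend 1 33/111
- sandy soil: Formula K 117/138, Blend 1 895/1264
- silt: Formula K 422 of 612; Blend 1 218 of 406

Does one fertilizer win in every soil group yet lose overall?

Yes

Loam: Formula K 254/611 = 41.6%, Blend 1 202/560 = 36.1% → Formula K
Clay: Formula K 329/910 = 36.2%, Blend 1 33/111 = 29.7% → Formula K
Sandy soil: Formula K 117/138 = 84.8%, Blend 1 895/1264 = 70.8% → Formula K
Silt: Formula K 422/612 = 69.0%, Blend 1 218/406 = 53.7% → Formula K
Overall: Formula K 1122/2271 = 49.4%, Blend 1 1348/2341 = 57.6% → Blend 1
Formula K wins each soil group but Blend 1 wins overall — the comparison reverses. Formula K's plots skew toward clay, which has a lower base rate.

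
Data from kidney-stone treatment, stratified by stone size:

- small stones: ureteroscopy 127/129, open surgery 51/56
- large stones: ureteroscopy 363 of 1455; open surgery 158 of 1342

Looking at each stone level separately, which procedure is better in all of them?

Small stones: ureteroscopy 127/129 = 98.4%, open surgery 51/56 = 91.1% → ureteroscopy
Large stones: ureteroscopy 363/1455 = 24.9%, open surgery 158/1342 = 11.8% → ureteroscopy
Ureteroscopy has the higher rate in both groups.

ureteroscopy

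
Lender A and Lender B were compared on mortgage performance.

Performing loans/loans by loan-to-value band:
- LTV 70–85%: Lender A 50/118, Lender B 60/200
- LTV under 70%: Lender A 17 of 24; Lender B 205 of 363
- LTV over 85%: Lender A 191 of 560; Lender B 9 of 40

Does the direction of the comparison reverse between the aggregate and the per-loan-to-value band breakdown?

LTV 70–85%: Lender A 50/118 = 42.4%, Lender B 60/200 = 30.0% → Lender A
LTV under 70%: Lender A 17/24 = 70.8%, Lender B 205/363 = 56.5% → Lender A
LTV over 85%: Lender A 191/560 = 34.1%, Lender B 9/40 = 22.5% → Lender A
Overall: Lender A 258/702 = 36.8%, Lender B 274/603 = 45.4% → Lender B
Lender A wins each loan-to-value group but Lender B wins overall — the comparison reverses. Lender A's loans skew toward LTV over 85%, which has a lower base rate.

Yes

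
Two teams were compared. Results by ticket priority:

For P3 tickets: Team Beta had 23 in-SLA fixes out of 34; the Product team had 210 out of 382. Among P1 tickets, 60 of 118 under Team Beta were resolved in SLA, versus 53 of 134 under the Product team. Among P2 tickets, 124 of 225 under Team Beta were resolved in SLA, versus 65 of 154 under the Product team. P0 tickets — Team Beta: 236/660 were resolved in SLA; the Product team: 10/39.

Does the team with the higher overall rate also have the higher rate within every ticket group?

No

P3: Team Beta 23/34 = 67.6%, the Product team 210/382 = 55.0% → Team Beta
P1: Team Beta 60/118 = 50.8%, the Product team 53/134 = 39.6% → Team Beta
P2: Team Beta 124/225 = 55.1%, the Product team 65/154 = 42.2% → Team Beta
P0: Team Beta 236/660 = 35.8%, the Product team 10/39 = 25.6% → Team Beta
Overall: Team Beta 443/1037 = 42.7%, the Product team 338/709 = 47.7% → the Product team
Team Beta wins each ticket group but the Product team wins overall — the comparison reverses. Team Beta's tickets skew toward P0, which has a lower base rate.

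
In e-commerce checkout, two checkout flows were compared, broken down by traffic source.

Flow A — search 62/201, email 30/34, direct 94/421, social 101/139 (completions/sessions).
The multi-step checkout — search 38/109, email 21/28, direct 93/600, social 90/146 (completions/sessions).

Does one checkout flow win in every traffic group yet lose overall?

Search: Flow A 62/201 = 30.8%, the multi-step checkout 38/109 = 34.9% → the multi-step checkout
Email: Flow A 30/34 = 88.2%, the multi-step checkout 21/28 = 75.0% → Flow A
Direct: Flow A 94/421 = 22.3%, the multi-step checkout 93/600 = 15.5% → Flow A
Social: Flow A 101/139 = 72.7%, the multi-step checkout 90/146 = 61.6% → Flow A
Overall: Flow A 287/795 = 36.1%, the multi-step checkout 242/883 = 27.4% → Flow A
Neither sweeps: Flow A wins 3 of 4 groups, the multi-step checkout wins 1. Flow A wins overall but not every group — no Simpson reversal.

No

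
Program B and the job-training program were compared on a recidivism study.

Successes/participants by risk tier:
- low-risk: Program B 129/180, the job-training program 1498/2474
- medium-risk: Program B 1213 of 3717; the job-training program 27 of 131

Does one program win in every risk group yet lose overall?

Yes

Low-risk: Program B 129/180 = 71.7%, the job-training program 1498/2474 = 60.5% → Program B
Medium-risk: Program B 1213/3717 = 32.6%, the job-training program 27/131 = 20.6% → Program B
Overall: Program B 1342/3897 = 34.4%, the job-training program 1525/2605 = 58.5% → the job-training program
Program B wins each risk group but the job-training program wins overall — the comparison reverses. Program B's participants skew toward medium-risk, which has a lower base rate.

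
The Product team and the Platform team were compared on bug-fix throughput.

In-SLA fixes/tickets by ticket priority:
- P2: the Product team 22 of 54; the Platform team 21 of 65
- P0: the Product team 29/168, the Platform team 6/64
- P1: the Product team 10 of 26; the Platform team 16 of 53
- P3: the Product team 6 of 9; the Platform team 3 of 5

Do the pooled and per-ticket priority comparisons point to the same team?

P2: the Product team 22/54 = 40.7%, the Platform team 21/65 = 32.3% → the Product team
P0: the Product team 29/168 = 17.3%, the Platform team 6/64 = 9.4% → the Product team
P1: the Product team 10/26 = 38.5%, the Platform team 16/53 = 30.2% → the Product team
P3: the Product team 6/9 = 66.7%, the Platform team 3/5 = 60.0% → the Product team
Overall: the Product team 67/257 = 26.1%, the Platform team 46/187 = 24.6% → the Product team
The Product team wins overall and in every ticket group — no reversal.

Yes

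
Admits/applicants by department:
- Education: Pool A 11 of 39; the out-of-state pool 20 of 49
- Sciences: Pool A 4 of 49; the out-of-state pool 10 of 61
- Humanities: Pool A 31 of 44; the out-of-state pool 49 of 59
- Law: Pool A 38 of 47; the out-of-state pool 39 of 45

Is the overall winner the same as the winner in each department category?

Yes

Education: Pool A 11/39 = 28.2%, the out-of-state pool 20/49 = 40.8% → the out-of-state pool
Sciences: Pool A 4/49 = 8.2%, the out-of-state pool 10/61 = 16.4% → the out-of-state pool
Humanities: Pool A 31/44 = 70.5%, the out-of-state pool 49/59 = 83.1% → the out-of-state pool
Law: Pool A 38/47 = 80.9%, the out-of-state pool 39/45 = 86.7% → the out-of-state pool
Overall: Pool A 84/179 = 46.9%, the out-of-state pool 118/214 = 55.1% → the out-of-state pool
The out-of-state pool wins overall and in every department group — no reversal.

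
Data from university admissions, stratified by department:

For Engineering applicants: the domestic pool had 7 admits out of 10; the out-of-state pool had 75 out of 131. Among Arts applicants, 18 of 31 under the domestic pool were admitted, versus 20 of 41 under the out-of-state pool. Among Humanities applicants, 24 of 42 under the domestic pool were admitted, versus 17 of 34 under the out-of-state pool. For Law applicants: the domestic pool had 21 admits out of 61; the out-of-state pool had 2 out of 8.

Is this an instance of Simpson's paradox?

Engineering: the domestic pool 7/10 = 70.0%, the out-of-state pool 75/131 = 57.3% → the domestic pool
Arts: the domestic pool 18/31 = 58.1%, the out-of-state pool 20/41 = 48.8% → the domestic pool
Humanities: the domestic pool 24/42 = 57.1%, the out-of-state pool 17/34 = 50.0% → the domestic pool
Law: the domestic pool 21/61 = 34.4%, the out-of-state pool 2/8 = 25.0% → the domestic pool
Overall: the domestic pool 70/144 = 48.6%, the out-of-state pool 114/214 = 53.3% → the out-of-state pool
The domestic pool wins each department group but the out-of-state pool wins overall — the comparison reverses. The domestic pool's applicants skew toward Law, which has a lower base rate.

Yes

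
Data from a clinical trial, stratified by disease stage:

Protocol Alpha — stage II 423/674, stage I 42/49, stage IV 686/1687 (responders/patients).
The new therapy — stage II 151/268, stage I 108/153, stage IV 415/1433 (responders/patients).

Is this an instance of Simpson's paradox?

No

Stage II: Protocol Alpha 423/674 = 62.8%, the new therapy 151/268 = 56.3% → Protocol Alpha
Stage I: Protocol Alpha 42/49 = 85.7%, the new therapy 108/153 = 70.6% → Protocol Alpha
Stage IV: Protocol Alpha 686/1687 = 40.7%, the new therapy 415/1433 = 29.0% → Protocol Alpha
Overall: Protocol Alpha 1151/2410 = 47.8%, the new therapy 674/1854 = 36.4% → Protocol Alpha
Protocol Alpha wins overall and in every disease group — no reversal.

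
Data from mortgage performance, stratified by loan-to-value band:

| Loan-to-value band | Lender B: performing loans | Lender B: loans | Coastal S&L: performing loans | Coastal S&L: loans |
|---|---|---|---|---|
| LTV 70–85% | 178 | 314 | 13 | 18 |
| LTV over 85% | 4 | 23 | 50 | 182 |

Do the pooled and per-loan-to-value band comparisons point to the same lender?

No

LTV 70–85%: Lender B 178/314 = 56.7%, Coastal S&L 13/18 = 72.2% → Coastal S&L
LTV over 85%: Lender B 4/23 = 17.4%, Coastal S&L 50/182 = 27.5% → Coastal S&L
Overall: Lender B 182/337 = 54.0%, Coastal S&L 63/200 = 31.5% → Lender B
Coastal S&L wins each loan-to-value group but Lender B wins overall — the comparison reverses. Coastal S&L's loans skew toward LTV over 85%, which has a lower base rate.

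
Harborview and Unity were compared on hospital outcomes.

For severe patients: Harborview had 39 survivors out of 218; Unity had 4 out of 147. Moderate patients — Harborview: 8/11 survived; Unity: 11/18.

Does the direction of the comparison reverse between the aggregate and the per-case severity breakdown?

Severe: Harborview 39/218 = 17.9%, Unity 4/147 = 2.7% → Harborview
Moderate: Harborview 8/11 = 72.7%, Unity 11/18 = 61.1% → Harborview
Overall: Harborview 47/229 = 20.5%, Unity 15/165 = 9.1% → Harborview
Harborview wins overall and in every case group — no reversal.

No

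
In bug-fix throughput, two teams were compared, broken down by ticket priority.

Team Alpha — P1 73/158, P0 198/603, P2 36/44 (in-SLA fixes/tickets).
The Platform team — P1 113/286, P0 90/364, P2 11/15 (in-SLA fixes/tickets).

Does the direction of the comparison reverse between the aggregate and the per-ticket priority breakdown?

P1: Team Alpha 73/158 = 46.2%, the Platform team 113/286 = 39.5% → Team Alpha
P0: Team Alpha 198/603 = 32.8%, the Platform team 90/364 = 24.7% → Team Alpha
P2: Team Alpha 36/44 = 81.8%, the Platform team 11/15 = 73.3% → Team Alpha
Overall: Team Alpha 307/805 = 38.1%, the Platform team 214/665 = 32.2% → Team Alpha
Team Alpha wins overall and in every ticket group — no reversal.

No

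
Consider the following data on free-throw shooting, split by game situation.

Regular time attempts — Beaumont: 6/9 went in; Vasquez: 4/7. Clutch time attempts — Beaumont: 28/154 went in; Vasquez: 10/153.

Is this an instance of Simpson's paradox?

Regular time: Beaumont 6/9 = 66.7%, Vasquez 4/7 = 57.1% → Beaumont
Clutch time: Beaumont 28/154 = 18.2%, Vasquez 10/153 = 6.5% → Beaumont
Overall: Beaumont 34/163 = 20.9%, Vasquez 14/160 = 8.8% → Beaumont
Beaumont wins overall and in every game group — no reversal.

No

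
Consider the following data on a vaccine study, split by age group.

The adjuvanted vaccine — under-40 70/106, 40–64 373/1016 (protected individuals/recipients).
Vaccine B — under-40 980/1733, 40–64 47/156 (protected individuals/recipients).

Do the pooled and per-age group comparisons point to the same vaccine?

No

Under-40: the adjuvanted vaccine 70/106 = 66.0%, Vaccine B 980/1733 = 56.5% → the adjuvanted vaccine
40–64: the adjuvanted vaccine 373/1016 = 36.7%, Vaccine B 47/156 = 30.1% → the adjuvanted vaccine
Overall: the adjuvanted vaccine 443/1122 = 39.5%, Vaccine B 1027/1889 = 54.4% → Vaccine B
The adjuvanted vaccine wins each age group but Vaccine B wins overall — the comparison reverses. The adjuvanted vaccine's recipients skew toward 40–64, which has a lower base rate.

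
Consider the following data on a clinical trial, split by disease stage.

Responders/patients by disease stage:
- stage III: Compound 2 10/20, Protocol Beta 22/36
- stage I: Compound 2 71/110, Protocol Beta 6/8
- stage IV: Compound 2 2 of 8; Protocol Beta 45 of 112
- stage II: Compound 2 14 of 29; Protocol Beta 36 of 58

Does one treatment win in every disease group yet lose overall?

Yes

Stage III: Compound 2 10/20 = 50.0%, Protocol Beta 22/36 = 61.1% → Protocol Beta
Stage I: Compound 2 71/110 = 64.5%, Protocol Beta 6/8 = 75.0% → Protocol Beta
Stage IV: Compound 2 2/8 = 25.0%, Protocol Beta 45/112 = 40.2% → Protocol Beta
Stage II: Compound 2 14/29 = 48.3%, Protocol Beta 36/58 = 62.1% → Protocol Beta
Overall: Compound 2 97/167 = 58.1%, Protocol Beta 109/214 = 50.9% → Compound 2
Protocol Beta wins each disease group but Compound 2 wins overall — the comparison reverses. Protocol Beta's patients skew toward stage IV, which has a lower base rate.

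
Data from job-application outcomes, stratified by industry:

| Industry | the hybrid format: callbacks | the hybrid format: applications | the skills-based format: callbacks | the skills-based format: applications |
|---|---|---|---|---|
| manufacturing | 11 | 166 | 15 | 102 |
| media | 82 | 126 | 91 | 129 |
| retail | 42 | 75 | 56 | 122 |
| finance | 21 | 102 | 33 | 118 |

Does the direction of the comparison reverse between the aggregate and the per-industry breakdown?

No

Manufacturing: the hybrid format 11/166 = 6.6%, the skills-based format 15/102 = 14.7% → the skills-based format
Media: the hybrid format 82/126 = 65.1%, the skills-based format 91/129 = 70.5% → the skills-based format
Retail: the hybrid format 42/75 = 56.0%, the skills-based format 56/122 = 45.9% → the hybrid format
Finance: the hybrid format 21/102 = 20.6%, the skills-based format 33/118 = 28.0% → the skills-based format
Overall: the hybrid format 156/469 = 33.3%, the skills-based format 195/471 = 41.4% → the skills-based format
Neither sweeps: the hybrid format wins 1 of 4 groups, the skills-based format wins 3. The skills-based format wins overall but not every group — no Simpson reversal.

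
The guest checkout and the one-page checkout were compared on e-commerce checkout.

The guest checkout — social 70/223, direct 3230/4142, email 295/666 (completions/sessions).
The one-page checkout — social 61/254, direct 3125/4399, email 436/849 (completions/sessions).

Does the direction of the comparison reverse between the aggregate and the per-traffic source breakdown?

No

Social: the guest checkout 70/223 = 31.4%, the one-page checkout 61/254 = 24.0% → the guest checkout
Direct: the guest checkout 3230/4142 = 78.0%, the one-page checkout 3125/4399 = 71.0% → the guest checkout
Email: the guest checkout 295/666 = 44.3%, the one-page checkout 436/849 = 51.4% → the one-page checkout
Overall: the guest checkout 3595/5031 = 71.5%, the one-page checkout 3622/5502 = 65.8% → the guest checkout
Neither sweeps: the guest checkout wins 2 of 3 groups, the one-page checkout wins 1. The guest checkout wins overall but not every group — no Simpson reversal.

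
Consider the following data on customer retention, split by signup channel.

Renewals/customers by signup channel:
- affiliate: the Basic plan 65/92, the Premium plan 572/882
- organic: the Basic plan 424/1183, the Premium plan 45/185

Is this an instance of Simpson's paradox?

Yes

Affiliate: the Basic plan 65/92 = 70.7%, the Premium plan 572/882 = 64.9% → the Basic plan
Organic: the Basic plan 424/1183 = 35.8%, the Premium plan 45/185 = 24.3% → the Basic plan
Overall: the Basic plan 489/1275 = 38.4%, the Premium plan 617/1067 = 57.8% → the Premium plan
The Basic plan wins each signup group but the Premium plan wins overall — the comparison reverses. The Basic plan's customers skew toward organic, which has a lower base rate.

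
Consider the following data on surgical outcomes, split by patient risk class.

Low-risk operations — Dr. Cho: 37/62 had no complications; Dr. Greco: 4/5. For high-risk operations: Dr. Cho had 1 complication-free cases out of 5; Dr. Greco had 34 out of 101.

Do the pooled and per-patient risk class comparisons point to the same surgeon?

No

Low-risk: Dr. Cho 37/62 = 59.7%, Dr. Greco 4/5 = 80.0% → Dr. Greco
High-risk: Dr. Cho 1/5 = 20.0%, Dr. Greco 34/101 = 33.7% → Dr. Greco
Overall: Dr. Cho 38/67 = 56.7%, Dr. Greco 38/106 = 35.8% → Dr. Cho
Dr. Greco wins each patient risk group but Dr. Cho wins overall — the comparison reverses. Dr. Greco's operations skew toward high-risk, which has a lower base rate.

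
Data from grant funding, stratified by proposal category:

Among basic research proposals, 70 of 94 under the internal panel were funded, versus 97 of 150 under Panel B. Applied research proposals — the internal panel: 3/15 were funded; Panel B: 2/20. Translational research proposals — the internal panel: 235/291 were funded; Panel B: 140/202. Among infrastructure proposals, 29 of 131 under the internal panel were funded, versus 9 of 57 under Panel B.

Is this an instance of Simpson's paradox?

No

Basic research: the internal panel 70/94 = 74.5%, Panel B 97/150 = 64.7% → the internal panel
Applied research: the internal panel 3/15 = 20.0%, Panel B 2/20 = 10.0% → the internal panel
Translational research: the internal panel 235/291 = 80.8%, Panel B 140/202 = 69.3% → the internal panel
Infrastructure: the internal panel 29/131 = 22.1%, Panel B 9/57 = 15.8% → the internal panel
Overall: the internal panel 337/531 = 63.5%, Panel B 248/429 = 57.8% → the internal panel
The internal panel wins overall and in every proposal group — no reversal.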